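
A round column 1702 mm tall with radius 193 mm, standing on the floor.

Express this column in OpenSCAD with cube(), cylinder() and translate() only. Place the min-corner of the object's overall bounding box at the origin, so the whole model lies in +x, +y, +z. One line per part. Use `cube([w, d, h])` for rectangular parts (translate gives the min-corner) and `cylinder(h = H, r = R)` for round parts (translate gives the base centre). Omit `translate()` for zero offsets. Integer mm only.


translate([193, 193, 0]) cylinder(h = 1702, r = 193);


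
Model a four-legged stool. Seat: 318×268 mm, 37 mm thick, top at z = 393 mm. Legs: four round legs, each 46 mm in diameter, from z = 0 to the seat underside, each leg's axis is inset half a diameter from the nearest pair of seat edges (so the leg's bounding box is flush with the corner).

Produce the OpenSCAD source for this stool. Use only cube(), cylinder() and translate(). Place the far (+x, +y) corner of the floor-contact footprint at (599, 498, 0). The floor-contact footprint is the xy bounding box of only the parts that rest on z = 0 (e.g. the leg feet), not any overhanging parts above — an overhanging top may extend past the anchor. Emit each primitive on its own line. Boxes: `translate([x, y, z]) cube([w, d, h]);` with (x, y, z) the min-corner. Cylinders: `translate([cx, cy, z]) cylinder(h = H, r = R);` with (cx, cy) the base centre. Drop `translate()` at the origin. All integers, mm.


// leg_h = 393 - 37 = 356
translate([281, 230, 356]) cube([318, 268, 37]);
translate([304, 253, 0]) cylinder(h = 356, r = 23);
translate([576, 253, 0]) cylinder(h = 356, r = 23);
translate([304, 475, 0]) cylinder(h = 356, r = 23);
translate([576, 475, 0]) cylinder(h = 356, r = 23);


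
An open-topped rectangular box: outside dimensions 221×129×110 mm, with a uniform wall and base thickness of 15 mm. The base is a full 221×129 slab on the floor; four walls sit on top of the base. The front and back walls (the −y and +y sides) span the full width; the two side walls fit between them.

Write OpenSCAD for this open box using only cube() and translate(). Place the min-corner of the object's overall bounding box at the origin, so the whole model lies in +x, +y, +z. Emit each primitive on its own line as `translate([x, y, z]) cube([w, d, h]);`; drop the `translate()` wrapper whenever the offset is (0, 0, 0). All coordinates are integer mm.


cube([221, 129, 15]);
translate([0, 0, 15]) cube([221, 15, 95]);
translate([0, 114, 15]) cube([221, 15, 95]);
translate([0, 15, 15]) cube([15, 99, 95]);
translate([206, 15, 15]) cube([15, 99, 95]);


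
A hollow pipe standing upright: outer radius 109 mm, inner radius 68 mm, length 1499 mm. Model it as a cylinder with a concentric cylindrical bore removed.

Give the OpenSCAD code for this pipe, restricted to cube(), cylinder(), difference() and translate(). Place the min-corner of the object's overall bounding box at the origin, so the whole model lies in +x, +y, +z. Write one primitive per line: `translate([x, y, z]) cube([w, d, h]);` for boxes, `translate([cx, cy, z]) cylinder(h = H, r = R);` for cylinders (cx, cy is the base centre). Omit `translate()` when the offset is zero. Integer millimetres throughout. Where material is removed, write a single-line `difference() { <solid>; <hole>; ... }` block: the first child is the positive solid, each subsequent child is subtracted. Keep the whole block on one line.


difference() { translate([109, 109, 0]) cylinder(h = 1499, r = 109); translate([109, 109, 0]) cylinder(h = 1499, r = 68); }


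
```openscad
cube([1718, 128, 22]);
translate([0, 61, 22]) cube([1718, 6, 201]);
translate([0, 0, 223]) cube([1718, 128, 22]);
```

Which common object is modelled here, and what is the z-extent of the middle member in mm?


An I-beam. The web height is 201 mm.

Two wide flanges with a thin centred web — an I-beam. Overall 245 mm minus two 22 mm flanges gives a web of 245 − 2·22 = 201 mm.


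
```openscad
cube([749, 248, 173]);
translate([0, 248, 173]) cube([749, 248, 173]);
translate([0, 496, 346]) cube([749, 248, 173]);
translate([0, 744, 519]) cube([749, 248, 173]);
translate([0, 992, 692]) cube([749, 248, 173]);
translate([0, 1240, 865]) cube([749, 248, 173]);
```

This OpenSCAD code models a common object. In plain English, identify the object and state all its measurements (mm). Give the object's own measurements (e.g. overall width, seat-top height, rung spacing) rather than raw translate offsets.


A straight staircase of 6 solid steps. Each step is 749 mm wide (x), 248 mm deep (y, the going) and 173 mm tall (the rise). The first step rests on the floor; each subsequent step sits one going further in +y and one rise higher in +z, directly behind and above the previous step with no overlap.


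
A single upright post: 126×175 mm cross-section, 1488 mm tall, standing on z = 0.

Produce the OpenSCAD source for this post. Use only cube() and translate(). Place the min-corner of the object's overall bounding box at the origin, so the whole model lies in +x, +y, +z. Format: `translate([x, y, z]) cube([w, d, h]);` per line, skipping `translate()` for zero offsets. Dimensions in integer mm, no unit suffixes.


cube([126, 175, 1488]);


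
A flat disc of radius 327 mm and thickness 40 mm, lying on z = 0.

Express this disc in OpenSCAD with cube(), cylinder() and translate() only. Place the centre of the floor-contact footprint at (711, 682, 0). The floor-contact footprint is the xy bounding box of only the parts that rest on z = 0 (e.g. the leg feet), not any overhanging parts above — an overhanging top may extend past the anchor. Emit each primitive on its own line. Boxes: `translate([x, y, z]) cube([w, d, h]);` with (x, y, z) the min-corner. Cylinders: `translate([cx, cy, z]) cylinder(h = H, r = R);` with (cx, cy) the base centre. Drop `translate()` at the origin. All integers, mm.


translate([711, 682, 0]) cylinder(h = 40, r = 327);


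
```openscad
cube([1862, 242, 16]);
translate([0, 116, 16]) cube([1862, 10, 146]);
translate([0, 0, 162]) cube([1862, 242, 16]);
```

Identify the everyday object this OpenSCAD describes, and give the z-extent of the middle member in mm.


An I-beam. The web height is 146 mm.

Two wide flanges with a thin centred web — an I-beam. Overall 178 mm minus two 16 mm flanges gives a web of 178 − 2·16 = 146 mm.


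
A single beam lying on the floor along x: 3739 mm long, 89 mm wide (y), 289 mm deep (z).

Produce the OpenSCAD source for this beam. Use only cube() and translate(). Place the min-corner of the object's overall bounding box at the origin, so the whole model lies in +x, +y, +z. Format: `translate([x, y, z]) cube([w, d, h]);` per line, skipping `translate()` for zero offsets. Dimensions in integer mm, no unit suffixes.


cube([3739, 89, 289]);


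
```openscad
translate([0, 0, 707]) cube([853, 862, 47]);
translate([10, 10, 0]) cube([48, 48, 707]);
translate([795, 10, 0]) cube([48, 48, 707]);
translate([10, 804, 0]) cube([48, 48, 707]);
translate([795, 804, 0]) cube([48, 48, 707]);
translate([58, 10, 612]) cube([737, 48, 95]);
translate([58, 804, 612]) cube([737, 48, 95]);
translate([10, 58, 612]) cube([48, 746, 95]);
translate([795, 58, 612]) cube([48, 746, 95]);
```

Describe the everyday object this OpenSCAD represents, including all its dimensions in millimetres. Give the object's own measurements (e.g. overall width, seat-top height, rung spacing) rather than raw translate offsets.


A table: top 853 mm (x) × 862 mm (y), 47 mm thick, upper face at z = 754 mm, on four 48×48 mm square legs, each inset 10 mm from the nearest pair of top edges from z = 0 to the bottom of the top. Four apron rails, 48 mm thick and 95 mm tall, run between adjacent legs with their top edges flush with the underside of the top and their outer faces flush with the legs' outer faces.


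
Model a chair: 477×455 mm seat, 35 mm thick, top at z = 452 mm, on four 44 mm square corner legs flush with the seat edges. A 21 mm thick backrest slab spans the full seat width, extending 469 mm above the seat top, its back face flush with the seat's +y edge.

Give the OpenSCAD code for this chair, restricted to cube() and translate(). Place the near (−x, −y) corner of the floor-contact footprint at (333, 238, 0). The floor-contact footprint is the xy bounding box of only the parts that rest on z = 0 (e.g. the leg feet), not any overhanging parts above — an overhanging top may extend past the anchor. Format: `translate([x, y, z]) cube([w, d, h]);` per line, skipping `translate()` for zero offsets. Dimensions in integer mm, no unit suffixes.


// leg_h = 452 - 35 = 417
translate([333, 238, 417]) cube([477, 455, 35]);
translate([333, 238, 0]) cube([44, 44, 417]);
translate([766, 238, 0]) cube([44, 44, 417]);
translate([333, 649, 0]) cube([44, 44, 417]);
translate([766, 649, 0]) cube([44, 44, 417]);
translate([333, 672, 452]) cube([477, 21, 469]);


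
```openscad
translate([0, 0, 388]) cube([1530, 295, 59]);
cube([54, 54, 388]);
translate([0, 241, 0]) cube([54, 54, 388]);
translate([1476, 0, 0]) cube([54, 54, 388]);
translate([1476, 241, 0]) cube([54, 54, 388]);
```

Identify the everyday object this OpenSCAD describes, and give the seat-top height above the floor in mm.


A bench. The seat-top height is 447 mm.

A long slab on four corner posts — a bench. The slab sits at z = 388 with thickness 59, so the top is 388 + 59 = 447 mm.


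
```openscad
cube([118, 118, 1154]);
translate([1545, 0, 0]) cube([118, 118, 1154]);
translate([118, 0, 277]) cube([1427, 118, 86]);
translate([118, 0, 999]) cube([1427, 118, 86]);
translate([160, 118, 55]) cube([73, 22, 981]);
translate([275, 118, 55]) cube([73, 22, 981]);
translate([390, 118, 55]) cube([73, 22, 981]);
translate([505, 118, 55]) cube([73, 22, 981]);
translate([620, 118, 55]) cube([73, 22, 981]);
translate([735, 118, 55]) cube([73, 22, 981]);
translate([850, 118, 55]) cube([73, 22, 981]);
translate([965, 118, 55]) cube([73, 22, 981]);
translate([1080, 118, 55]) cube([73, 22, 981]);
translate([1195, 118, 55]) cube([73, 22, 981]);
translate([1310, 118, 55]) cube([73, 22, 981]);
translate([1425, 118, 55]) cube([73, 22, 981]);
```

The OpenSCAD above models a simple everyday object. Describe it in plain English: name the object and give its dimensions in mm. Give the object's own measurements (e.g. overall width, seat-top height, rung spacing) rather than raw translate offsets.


A fence section. Two 118×118 mm posts, 1154 mm tall, stand on the floor with a clear span of 1427 mm between their inner faces. Two horizontal rails of 118×86 mm section span the gap between the posts with their undersides at z = 277 mm and z = 999 mm, flush with the posts' −y face. 12 pickets, each 73 mm wide, 22 mm thick and 981 mm tall, are fixed to the +y face of the rails with their bottoms at z = 55 mm, spaced across the span with a 42 mm gap after the −x post and between neighbouring pickets, with 47 mm left before the +x post.


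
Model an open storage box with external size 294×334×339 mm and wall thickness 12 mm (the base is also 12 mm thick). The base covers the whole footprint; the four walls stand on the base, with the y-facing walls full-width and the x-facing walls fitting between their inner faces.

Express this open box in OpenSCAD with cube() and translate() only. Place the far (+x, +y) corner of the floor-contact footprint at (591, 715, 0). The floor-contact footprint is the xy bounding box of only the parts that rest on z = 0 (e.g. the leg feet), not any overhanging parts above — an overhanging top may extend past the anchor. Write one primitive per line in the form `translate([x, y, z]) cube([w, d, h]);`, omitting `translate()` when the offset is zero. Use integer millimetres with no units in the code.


translate([297, 381, 0]) cube([294, 334, 12]);
translate([297, 381, 12]) cube([294, 12, 327]);
translate([297, 703, 12]) cube([294, 12, 327]);
translate([297, 393, 12]) cube([12, 310, 327]);
translate([579, 393, 12]) cube([12, 310, 327]);


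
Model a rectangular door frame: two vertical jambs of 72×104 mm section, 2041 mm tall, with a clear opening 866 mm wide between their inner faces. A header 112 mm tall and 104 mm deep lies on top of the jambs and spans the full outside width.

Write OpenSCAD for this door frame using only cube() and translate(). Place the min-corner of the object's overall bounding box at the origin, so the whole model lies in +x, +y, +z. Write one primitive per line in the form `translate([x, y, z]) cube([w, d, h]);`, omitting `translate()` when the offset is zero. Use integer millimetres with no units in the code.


cube([72, 104, 2041]);
translate([938, 0, 0]) cube([72, 104, 2041]);
translate([0, 0, 2041]) cube([1010, 104, 112]);


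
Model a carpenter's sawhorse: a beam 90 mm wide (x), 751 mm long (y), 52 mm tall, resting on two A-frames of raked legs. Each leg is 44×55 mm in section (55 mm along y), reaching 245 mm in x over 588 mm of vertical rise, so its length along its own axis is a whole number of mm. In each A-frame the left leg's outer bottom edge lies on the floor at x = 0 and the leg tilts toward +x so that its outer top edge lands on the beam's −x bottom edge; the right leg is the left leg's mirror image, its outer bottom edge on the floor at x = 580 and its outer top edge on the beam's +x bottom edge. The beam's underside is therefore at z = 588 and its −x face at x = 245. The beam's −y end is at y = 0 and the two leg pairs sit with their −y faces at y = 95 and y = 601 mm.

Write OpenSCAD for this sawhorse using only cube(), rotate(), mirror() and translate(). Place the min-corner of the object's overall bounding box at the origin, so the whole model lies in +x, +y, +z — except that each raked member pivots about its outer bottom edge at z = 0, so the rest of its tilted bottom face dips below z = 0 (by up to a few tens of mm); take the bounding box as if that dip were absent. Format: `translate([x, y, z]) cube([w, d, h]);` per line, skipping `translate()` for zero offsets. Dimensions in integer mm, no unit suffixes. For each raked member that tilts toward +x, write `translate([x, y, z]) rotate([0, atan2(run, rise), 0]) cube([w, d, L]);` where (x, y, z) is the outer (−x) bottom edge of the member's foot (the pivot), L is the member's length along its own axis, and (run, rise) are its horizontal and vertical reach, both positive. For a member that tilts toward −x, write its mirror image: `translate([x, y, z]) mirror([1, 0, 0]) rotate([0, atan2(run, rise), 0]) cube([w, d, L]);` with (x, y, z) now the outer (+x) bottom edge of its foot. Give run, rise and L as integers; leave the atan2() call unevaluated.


translate([245, 0, 588]) cube([90, 751, 52]);
translate([0, 95, 0]) rotate([0, atan2(245, 588), 0]) cube([44, 55, 637]);
translate([580, 95, 0]) mirror([1, 0, 0]) rotate([0, atan2(245, 588), 0]) cube([44, 55, 637]);
translate([0, 601, 0]) rotate([0, atan2(245, 588), 0]) cube([44, 55, 637]);
translate([580, 601, 0]) mirror([1, 0, 0]) rotate([0, atan2(245, 588), 0]) cube([44, 55, 637]);


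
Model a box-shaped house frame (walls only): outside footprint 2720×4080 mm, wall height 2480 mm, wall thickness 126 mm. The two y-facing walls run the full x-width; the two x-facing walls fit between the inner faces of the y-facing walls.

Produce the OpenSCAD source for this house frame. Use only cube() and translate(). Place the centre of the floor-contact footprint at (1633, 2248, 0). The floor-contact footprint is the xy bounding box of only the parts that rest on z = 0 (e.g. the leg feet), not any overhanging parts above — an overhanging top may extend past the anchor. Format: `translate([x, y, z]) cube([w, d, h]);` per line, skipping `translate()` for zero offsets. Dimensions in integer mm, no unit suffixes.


translate([273, 208, 0]) cube([2720, 126, 2480]);
translate([273, 4162, 0]) cube([2720, 126, 2480]);
translate([273, 334, 0]) cube([126, 3828, 2480]);
translate([2867, 334, 0]) cube([126, 3828, 2480]);


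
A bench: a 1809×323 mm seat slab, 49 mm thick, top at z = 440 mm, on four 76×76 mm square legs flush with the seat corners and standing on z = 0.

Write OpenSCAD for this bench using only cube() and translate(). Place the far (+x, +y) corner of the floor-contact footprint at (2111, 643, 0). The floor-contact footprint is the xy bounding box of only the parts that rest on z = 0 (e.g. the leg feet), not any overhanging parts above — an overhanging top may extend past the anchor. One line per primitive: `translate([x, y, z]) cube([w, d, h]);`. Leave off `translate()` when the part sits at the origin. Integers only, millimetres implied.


translate([302, 320, 391]) cube([1809, 323, 49]);
translate([302, 320, 0]) cube([76, 76, 391]);
translate([302, 567, 0]) cube([76, 76, 391]);
translate([2035, 320, 0]) cube([76, 76, 391]);
translate([2035, 567, 0]) cube([76, 76, 391]);


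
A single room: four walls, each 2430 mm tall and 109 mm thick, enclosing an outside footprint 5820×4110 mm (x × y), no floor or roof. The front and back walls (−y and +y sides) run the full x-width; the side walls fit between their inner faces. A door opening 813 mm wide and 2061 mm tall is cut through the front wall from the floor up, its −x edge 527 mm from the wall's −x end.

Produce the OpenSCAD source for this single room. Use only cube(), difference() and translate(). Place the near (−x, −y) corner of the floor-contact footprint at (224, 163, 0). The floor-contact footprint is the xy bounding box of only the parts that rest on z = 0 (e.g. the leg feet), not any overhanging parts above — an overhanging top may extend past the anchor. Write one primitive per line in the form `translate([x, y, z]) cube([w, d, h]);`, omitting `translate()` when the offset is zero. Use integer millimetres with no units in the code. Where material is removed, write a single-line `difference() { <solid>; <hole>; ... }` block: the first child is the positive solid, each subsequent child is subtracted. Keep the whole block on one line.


difference() { translate([224, 163, 0]) cube([5820, 109, 2430]); translate([751, 163, 0]) cube([813, 109, 2061]); }
translate([224, 4164, 0]) cube([5820, 109, 2430]);
translate([224, 272, 0]) cube([109, 3892, 2430]);
translate([5935, 272, 0]) cube([109, 3892, 2430]);


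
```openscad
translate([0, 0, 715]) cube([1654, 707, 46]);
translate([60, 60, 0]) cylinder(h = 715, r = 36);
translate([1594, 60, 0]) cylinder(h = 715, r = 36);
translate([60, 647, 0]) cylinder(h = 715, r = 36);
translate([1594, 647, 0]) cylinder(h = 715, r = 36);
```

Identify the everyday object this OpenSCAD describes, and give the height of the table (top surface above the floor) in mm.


A table. The table height is 761 mm.

A 1654×707×46 slab sits at z = 715 on four Ø72 mm round legs — a table. The top surface is at 715 + 46 = 761 mm.


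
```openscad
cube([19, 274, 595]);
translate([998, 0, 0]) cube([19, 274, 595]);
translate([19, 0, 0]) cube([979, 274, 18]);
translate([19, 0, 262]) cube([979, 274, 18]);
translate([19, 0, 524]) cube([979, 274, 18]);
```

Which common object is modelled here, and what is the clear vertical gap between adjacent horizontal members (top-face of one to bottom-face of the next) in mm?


A bookshelf. The clear shelf gap is 244 mm.

Two tall side panels with 3 horizontal boards between them — a bookshelf. The first two shelf undersides are at z = 0 and z = 262; with shelf thickness 18, the clear gap is 262 − 0 − 18 = 244 mm.


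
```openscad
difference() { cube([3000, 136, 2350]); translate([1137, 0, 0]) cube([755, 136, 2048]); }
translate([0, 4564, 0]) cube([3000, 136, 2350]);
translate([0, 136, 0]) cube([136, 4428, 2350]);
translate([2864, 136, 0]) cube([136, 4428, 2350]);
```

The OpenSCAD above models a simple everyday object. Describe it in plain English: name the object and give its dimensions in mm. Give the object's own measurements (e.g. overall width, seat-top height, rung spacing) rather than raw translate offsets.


A single room: four walls, each 2350 mm tall and 136 mm thick, enclosing an outside footprint 3000×4700 mm (x × y), no floor or roof. The front and back walls (−y and +y sides) run the full x-width; the side walls fit between their inner faces. A door opening 755 mm wide and 2048 mm tall is cut through the front wall from the floor up, its −x edge 1137 mm from the wall's −x end.


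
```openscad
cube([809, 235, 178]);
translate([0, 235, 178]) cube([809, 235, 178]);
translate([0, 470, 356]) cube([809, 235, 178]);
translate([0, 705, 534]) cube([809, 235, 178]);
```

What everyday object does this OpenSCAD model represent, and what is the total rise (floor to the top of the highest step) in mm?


A staircase. The total rise is 712 mm.

4 identical blocks, each offset up and back from the previous — a staircase. Each step is 178 mm tall and there are 4 of them, so the total rise is 4 × 178 = 712 mm.


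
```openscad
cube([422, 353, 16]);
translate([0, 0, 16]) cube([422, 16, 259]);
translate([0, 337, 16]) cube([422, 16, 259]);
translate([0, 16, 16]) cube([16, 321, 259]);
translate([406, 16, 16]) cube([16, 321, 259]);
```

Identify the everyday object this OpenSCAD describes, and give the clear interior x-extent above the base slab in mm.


An open box. The internal width is 390 mm.

A 422×353 base slab with four walls standing on it — an open box. The base is 422 mm wide and the walls are 16 mm thick, so the internal width is 422 − 2 × 16 = 390 mm.


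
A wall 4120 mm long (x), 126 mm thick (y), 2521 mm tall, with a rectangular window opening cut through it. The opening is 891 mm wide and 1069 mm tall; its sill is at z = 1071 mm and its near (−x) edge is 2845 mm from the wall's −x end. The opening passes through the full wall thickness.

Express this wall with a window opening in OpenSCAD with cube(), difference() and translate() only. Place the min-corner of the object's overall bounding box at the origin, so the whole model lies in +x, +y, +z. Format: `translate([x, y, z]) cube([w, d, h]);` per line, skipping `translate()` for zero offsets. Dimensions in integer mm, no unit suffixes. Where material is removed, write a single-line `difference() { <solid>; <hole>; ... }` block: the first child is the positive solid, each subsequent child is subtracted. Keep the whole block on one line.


difference() { cube([4120, 126, 2521]); translate([2845, 0, 1071]) cube([891, 126, 1069]); }


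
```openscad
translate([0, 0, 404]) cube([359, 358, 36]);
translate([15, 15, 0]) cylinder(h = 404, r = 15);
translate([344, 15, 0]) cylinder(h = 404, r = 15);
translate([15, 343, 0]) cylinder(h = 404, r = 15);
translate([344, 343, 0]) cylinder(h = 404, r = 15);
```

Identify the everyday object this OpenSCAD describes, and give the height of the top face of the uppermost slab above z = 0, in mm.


A stool. The seat height is 440 mm.

A 359×358×36 slab at z = 404 on four corner cylinders — a stool. The seat top is 404 + 36 = 440 mm.


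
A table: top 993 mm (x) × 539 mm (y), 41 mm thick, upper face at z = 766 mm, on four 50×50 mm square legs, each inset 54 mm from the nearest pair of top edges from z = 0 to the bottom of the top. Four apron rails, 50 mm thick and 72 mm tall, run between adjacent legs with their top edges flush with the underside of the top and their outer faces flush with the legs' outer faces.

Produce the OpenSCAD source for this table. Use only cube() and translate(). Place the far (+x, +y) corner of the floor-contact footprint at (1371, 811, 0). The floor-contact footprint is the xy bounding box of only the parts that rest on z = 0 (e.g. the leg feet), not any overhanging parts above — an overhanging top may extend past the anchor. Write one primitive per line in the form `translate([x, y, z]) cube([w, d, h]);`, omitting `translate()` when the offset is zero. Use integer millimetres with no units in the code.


translate([432, 326, 725]) cube([993, 539, 41]);
translate([486, 380, 0]) cube([50, 50, 725]);
translate([1321, 380, 0]) cube([50, 50, 725]);
translate([486, 761, 0]) cube([50, 50, 725]);
translate([1321, 761, 0]) cube([50, 50, 725]);
translate([536, 380, 653]) cube([785, 50, 72]);
translate([536, 761, 653]) cube([785, 50, 72]);
translate([486, 430, 653]) cube([50, 331, 72]);
translate([1321, 430, 653]) cube([50, 331, 72]);


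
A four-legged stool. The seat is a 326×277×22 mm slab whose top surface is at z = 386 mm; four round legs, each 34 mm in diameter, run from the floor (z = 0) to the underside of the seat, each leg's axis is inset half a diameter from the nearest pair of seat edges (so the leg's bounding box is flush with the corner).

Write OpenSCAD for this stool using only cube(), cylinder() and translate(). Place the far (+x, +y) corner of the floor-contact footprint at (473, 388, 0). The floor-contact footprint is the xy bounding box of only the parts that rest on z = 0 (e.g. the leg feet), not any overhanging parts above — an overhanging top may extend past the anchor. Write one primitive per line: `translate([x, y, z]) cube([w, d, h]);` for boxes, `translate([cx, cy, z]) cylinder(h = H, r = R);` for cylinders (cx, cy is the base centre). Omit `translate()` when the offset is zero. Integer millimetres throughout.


// leg_h = 386 - 22 = 364
translate([147, 111, 364]) cube([326, 277, 22]);
translate([164, 128, 0]) cylinder(h = 364, r = 17);
translate([456, 128, 0]) cylinder(h = 364, r = 17);
translate([164, 371, 0]) cylinder(h = 364, r = 17);
translate([456, 371, 0]) cylinder(h = 364, r = 17);


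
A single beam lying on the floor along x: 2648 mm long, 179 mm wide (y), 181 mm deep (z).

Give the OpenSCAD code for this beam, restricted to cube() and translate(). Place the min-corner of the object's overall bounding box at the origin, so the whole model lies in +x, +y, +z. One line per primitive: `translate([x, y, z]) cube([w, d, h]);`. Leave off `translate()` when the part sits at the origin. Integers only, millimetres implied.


cube([2648, 179, 181]);


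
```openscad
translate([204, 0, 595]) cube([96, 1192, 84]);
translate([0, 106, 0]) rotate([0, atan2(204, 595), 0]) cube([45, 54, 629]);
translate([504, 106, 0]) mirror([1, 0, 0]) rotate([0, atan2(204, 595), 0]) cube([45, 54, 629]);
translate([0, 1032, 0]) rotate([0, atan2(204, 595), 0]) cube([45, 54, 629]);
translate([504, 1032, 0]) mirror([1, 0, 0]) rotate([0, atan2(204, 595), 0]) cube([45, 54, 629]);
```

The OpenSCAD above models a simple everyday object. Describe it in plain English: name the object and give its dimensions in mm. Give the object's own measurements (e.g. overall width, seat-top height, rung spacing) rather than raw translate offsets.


A sawhorse. A 96×1192×84 mm beam (x, y, z) sits on two A-frame leg pairs. Each pair is two raked legs of 45×54 mm section (54 mm along y) splaying symmetrically in x. Each leg rises 595 mm vertically over 204 mm of horizontal reach and is 629 mm long along its own axis. Every leg's outer bottom edge rests on the floor and its outer top edge meets a bottom edge of the beam — the left legs (tilting toward +x) meet the beam's −x bottom edge, the right legs (their mirror images, tilting toward −x) meet its +x bottom edge — so the leg tops tuck under the beam, the beam's underside is 595 mm above the floor, and the feet are 504 mm apart outside-to-outside with the beam centred between them. The two leg pairs are set in 106 mm from either end of the beam.


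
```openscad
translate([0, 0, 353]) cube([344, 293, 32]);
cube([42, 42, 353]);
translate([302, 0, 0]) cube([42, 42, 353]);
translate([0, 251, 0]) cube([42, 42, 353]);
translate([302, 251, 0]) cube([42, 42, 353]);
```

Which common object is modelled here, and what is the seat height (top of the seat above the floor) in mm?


A stool. The seat height is 385 mm.

A 344×293×32 slab at z = 353 on four corner posts — a stool. The seat top is 353 + 32 = 385 mm.


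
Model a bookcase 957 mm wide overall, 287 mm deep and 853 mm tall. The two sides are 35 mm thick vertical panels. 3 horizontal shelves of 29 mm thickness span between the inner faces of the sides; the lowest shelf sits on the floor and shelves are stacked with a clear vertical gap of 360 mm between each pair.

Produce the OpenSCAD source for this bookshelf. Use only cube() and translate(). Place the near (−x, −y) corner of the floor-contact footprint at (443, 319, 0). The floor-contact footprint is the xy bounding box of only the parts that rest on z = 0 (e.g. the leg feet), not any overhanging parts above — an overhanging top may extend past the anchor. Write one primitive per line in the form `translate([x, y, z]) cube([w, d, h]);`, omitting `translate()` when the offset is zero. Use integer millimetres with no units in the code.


translate([443, 319, 0]) cube([35, 287, 853]);
translate([1365, 319, 0]) cube([35, 287, 853]);
translate([478, 319, 0]) cube([887, 287, 29]);
translate([478, 319, 389]) cube([887, 287, 29]);
translate([478, 319, 778]) cube([887, 287, 29]);


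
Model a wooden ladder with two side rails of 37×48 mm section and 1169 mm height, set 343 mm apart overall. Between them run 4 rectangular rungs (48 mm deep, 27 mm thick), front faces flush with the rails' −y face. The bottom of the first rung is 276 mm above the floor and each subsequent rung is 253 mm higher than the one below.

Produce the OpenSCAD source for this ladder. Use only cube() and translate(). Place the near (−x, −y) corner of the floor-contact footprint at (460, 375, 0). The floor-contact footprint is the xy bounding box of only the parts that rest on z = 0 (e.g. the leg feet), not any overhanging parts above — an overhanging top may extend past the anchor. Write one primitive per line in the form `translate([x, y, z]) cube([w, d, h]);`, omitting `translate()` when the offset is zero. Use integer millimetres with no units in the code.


translate([460, 375, 0]) cube([37, 48, 1169]);
translate([766, 375, 0]) cube([37, 48, 1169]);
translate([497, 375, 276]) cube([269, 48, 27]);
translate([497, 375, 529]) cube([269, 48, 27]);
translate([497, 375, 782]) cube([269, 48, 27]);
translate([497, 375, 1035]) cube([269, 48, 27]);


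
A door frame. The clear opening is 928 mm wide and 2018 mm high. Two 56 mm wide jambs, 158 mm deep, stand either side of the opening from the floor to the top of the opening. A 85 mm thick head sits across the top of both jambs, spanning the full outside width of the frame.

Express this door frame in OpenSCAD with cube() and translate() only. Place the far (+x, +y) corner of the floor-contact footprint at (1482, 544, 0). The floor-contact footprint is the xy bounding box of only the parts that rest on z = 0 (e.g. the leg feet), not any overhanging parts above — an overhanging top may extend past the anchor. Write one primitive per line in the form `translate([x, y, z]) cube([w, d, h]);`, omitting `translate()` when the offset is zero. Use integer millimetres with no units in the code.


translate([442, 386, 0]) cube([56, 158, 2018]);
translate([1426, 386, 0]) cube([56, 158, 2018]);
translate([442, 386, 2018]) cube([1040, 158, 85]);


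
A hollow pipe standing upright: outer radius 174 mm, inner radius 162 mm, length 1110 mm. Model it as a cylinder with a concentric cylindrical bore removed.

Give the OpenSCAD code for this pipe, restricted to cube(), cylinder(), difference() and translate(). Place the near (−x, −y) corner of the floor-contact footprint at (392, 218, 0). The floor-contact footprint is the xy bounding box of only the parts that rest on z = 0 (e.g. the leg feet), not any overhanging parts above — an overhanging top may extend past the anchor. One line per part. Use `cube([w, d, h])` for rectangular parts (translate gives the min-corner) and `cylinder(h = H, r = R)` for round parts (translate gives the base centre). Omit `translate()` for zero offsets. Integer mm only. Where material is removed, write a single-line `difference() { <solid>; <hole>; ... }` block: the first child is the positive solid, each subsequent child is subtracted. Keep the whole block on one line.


difference() { translate([566, 392, 0]) cylinder(h = 1110, r = 174); translate([566, 392, 0]) cylinder(h = 1110, r = 162); }


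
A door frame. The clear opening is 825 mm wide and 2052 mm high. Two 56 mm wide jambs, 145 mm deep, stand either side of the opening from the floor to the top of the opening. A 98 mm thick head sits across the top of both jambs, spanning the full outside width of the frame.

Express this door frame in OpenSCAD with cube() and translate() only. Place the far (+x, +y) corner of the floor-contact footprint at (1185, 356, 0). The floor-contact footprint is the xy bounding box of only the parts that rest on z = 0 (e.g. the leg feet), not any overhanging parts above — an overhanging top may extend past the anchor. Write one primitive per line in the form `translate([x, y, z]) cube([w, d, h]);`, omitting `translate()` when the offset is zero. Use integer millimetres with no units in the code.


translate([248, 211, 0]) cube([56, 145, 2052]);
translate([1129, 211, 0]) cube([56, 145, 2052]);
translate([248, 211, 2052]) cube([937, 145, 98]);


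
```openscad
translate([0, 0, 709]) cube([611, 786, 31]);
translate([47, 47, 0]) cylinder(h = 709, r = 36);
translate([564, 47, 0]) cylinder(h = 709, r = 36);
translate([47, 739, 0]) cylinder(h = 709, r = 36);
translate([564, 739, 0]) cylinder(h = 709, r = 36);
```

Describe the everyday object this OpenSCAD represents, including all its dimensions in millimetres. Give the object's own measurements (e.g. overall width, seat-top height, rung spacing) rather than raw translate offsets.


A rectangular dining table. The top is 611×786×31 mm with its upper surface at z = 740 mm. It stands on four round legs of 72 mm diameter, each leg's bounding box inset 11 mm from the nearest pair of top edges, running from the floor to the underside of the top.


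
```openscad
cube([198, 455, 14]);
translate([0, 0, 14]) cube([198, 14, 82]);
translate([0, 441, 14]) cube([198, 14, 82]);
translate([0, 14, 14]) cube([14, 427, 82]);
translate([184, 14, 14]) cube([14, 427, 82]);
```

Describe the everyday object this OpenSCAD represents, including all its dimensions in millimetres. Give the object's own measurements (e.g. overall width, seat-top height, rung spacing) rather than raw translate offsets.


An open-topped rectangular box: outside dimensions 198×455×96 mm, with a uniform wall and base thickness of 14 mm. The base is a full 198×455 slab on the floor; four walls sit on top of the base. The front and back walls (the −y and +y sides) span the full width; the two side walls fit between them.


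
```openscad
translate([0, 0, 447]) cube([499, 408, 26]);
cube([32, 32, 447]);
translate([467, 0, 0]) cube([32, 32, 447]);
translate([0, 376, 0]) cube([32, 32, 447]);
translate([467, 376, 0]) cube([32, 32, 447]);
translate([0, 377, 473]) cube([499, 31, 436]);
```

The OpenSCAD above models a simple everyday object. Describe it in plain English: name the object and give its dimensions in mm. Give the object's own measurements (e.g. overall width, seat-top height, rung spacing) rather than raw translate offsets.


A chair. The seat is a 499×408×26 mm slab with its top at z = 473 mm, on four 32×32 mm corner legs (flush with the seat edges, standing on z = 0). A flat backrest 31 mm thick, 436 mm tall, spans the full seat width and rises from the seat top along its +y edge, rear face flush with the rear of the seat.


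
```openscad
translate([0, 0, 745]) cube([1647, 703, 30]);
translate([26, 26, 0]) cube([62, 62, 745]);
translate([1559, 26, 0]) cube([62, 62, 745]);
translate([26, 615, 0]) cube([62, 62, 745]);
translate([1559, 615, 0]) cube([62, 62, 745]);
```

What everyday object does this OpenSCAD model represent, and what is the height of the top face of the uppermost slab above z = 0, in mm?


A table. The table height is 775 mm.

A 1647×703×30 slab sits at z = 745 on four 62 mm square posts — a table. The top surface is at 745 + 30 = 775 mm.


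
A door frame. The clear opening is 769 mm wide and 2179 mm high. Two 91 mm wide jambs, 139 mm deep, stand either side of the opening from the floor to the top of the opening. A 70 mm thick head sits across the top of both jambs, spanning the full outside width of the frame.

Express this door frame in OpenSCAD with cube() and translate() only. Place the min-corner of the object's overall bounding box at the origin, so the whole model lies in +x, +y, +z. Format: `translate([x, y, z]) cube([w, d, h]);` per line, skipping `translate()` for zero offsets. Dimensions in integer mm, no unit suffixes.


cube([91, 139, 2179]);
translate([860, 0, 0]) cube([91, 139, 2179]);
translate([0, 0, 2179]) cube([951, 139, 70]);


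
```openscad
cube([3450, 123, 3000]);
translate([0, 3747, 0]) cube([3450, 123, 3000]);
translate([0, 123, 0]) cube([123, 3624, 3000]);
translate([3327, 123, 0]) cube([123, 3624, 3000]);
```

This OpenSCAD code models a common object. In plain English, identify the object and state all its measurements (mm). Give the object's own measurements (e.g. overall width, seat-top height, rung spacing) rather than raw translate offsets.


The wall frame of a small rectangular building: four walls, each 3000 mm tall and 123 mm thick, enclosing a footprint 3450 mm (x) by 3870 mm (y) outside-to-outside, with no floor or roof. The front and back walls (the −y and +y sides) span the full width; the two side walls fit between them.


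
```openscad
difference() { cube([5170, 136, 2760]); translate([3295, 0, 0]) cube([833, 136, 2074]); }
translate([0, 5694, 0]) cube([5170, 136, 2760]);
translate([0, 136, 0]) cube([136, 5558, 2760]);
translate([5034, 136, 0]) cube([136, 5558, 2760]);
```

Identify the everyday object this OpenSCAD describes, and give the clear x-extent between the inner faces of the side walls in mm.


A single room. The interior width is 4898 mm.

Four walls enclosing a rectangle with a door in the front wall — a room. Outside width 5170 minus two 136 mm walls gives 4898 mm.


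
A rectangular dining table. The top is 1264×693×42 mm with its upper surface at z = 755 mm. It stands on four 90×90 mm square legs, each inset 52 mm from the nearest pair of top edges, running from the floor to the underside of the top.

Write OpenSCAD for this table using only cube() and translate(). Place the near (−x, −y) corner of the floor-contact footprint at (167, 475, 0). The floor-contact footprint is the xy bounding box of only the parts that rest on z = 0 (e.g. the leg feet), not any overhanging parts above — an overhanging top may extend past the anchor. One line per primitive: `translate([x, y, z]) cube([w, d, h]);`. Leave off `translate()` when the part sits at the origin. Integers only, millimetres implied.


// leg_h = 755 - 42 = 713
translate([115, 423, 713]) cube([1264, 693, 42]);
translate([167, 475, 0]) cube([90, 90, 713]);
translate([1237, 475, 0]) cube([90, 90, 713]);
translate([167, 974, 0]) cube([90, 90, 713]);
translate([1237, 974, 0]) cube([90, 90, 713]);


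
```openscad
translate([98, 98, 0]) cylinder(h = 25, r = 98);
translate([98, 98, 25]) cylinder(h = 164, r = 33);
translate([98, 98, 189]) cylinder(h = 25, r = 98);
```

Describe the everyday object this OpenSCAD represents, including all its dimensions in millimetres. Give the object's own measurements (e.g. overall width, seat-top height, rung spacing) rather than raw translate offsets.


A spool: two coaxial disc flanges of radius 98 mm and thickness 25 mm, joined by a core cylinder of radius 33 mm and height 164 mm. The lower flange rests on z = 0 and the three cylinders share a vertical axis.


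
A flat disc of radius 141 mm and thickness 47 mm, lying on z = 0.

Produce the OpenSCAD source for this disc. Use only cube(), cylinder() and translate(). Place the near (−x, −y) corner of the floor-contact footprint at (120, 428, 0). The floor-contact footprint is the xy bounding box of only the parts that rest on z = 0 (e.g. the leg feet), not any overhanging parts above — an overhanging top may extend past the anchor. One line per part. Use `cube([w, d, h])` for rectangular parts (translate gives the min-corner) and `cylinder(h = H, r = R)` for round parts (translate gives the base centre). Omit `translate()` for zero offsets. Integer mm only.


translate([261, 569, 0]) cylinder(h = 47, r = 141);
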